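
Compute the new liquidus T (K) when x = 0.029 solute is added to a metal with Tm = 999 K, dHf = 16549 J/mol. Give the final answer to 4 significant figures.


dT = R*Tm^2*x / dHf
dT = 8.314 * 999^2 * 0.029 / 16549
dT = 14.5401 K
T_new = 999 - 14.5401 = 984.5 K


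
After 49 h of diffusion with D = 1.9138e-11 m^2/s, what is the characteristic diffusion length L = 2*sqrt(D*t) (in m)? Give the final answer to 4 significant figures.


t = 49 hr = 176400 s
Diffusion length = 2*sqrt(D*t)
= 2*sqrt(1.9138e-11 * 176400)
= 3.675e-03 m


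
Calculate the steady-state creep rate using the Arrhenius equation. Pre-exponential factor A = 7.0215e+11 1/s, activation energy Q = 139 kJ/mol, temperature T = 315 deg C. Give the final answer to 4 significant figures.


rate = A * exp(-Q / (R*T))
T = 315 + 273.15 = 588.15 K
rate = 7.0215e+11 * exp(-139e3 / (8.314 * 588.15))
rate = 0.3171 1/s


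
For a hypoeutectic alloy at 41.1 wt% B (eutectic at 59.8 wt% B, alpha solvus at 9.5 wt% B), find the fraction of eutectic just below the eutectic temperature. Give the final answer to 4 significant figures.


f_primary = (C_e - C0) / (C_e - C_alpha_max)
f_primary = (59.8 - 41.1) / (59.8 - 9.5)
f_primary = 0.371769
f_eutectic = 1 - 0.371769 = 0.6282


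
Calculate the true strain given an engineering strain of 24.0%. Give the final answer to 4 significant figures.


epsilon_true = ln(1 + epsilon_eng)
epsilon_true = ln(1 + 0.24)
epsilon_true = 0.2151


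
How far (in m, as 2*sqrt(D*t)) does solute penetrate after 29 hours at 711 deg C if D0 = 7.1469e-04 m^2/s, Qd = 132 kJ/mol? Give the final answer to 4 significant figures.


Step 1: D = D0 * exp(-Qd/(R*T))
T = 984.15 K
D = 7.1469e-04 * exp(-132e3 / (8.314 * 984.15)) = 7.04445e-11 m^2/s
Step 2: L = 2*sqrt(D*t)
t = 29 h = 104400 s
L = 2*sqrt(7.04445e-11 * 104400) = 5.424e-03 m


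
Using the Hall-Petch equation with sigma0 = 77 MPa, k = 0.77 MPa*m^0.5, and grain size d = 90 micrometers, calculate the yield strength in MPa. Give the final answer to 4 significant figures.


sigma_y = sigma0 + k / sqrt(d)
d = 90 um = 9e-05 m
sigma_y = 77 + 0.77 / sqrt(9e-05)
sigma_y = 158.2 MPa


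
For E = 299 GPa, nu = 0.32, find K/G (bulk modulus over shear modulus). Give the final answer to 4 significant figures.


G = E / (2*(1+nu))
G = 299 / (2*(1+0.32)) = 113.258 GPa
K = E / (3*(1-2*nu))
K = 299 / (3*(1-2*0.32)) = 276.852 GPa
K/G = 276.852 / 113.258 = 2.444


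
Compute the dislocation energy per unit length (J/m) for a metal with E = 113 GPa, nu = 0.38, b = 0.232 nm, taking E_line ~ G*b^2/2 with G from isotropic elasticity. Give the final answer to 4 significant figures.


Step 1: G = E / (2*(1+nu))
G = 113 / (2*(1+0.38)) = 40.942 GPa = 4.0942e+10 Pa
Step 2: E_line = G*b^2/2
b = 0.232 nm = 2.32e-10 m
E_line = 0.5 * 4.0942e+10 * (2.32e-10)^2 = 1.102e-09 J/m


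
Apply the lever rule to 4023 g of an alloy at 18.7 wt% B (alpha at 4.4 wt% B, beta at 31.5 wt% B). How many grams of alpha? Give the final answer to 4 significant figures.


f_alpha = (C_beta - C0) / (C_beta - C_alpha)
f_alpha = (31.5 - 18.7) / (31.5 - 4.4) = 0.472325
m_alpha = f_alpha * m_total = 0.472325 * 4023 = 1900 g


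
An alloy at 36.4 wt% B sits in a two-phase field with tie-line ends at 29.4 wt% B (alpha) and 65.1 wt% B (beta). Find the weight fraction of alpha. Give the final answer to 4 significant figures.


f_alpha = (C_beta - C0) / (C_beta - C_alpha)
f_alpha = (65.1 - 36.4) / (65.1 - 29.4)
f_alpha = 0.8039


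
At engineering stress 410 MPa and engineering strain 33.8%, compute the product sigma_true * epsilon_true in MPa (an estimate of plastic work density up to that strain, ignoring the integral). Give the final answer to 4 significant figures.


sigma_true = sigma_eng * (1 + epsilon_eng)
sigma_true = 410 * (1 + 0.338) = 548.58 MPa
epsilon_true = ln(1 + epsilon_eng)
epsilon_true = ln(1 + 0.338) = 0.291176
sigma_true * epsilon_true = 548.58 * 0.291176 = 159.7 MPa


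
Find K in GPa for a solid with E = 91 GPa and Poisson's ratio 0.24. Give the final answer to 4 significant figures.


K = E / (3*(1-2*nu))
K = 91 / (3*(1-2*0.24))
K = 58.33 GPa


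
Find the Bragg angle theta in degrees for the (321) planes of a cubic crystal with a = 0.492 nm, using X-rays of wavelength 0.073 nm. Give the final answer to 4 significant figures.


d = a / sqrt(h^2+k^2+l^2)
d = 0.492 / sqrt(14) = 0.131493 nm
lambda = 2*d*sin(theta)  =>  sin(theta) = lambda / (2*d)
sin(theta) = 0.073 / (2 * 0.131493) = 0.277582
theta = 16.12 deg


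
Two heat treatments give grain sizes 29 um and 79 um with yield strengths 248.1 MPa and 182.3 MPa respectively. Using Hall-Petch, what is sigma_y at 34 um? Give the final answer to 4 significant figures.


sigma_y = sigma0 + k / sqrt(d)
1/sqrt(d1) = 1/sqrt(2.9e-05) = 185.695;  1/sqrt(d2) = 112.509
k = (sigma1 - sigma2) / (1/sqrt(d1) - 1/sqrt(d2)) = (248.1 - 182.3) / (185.695 - 112.509) = 0.899072 MPa*m^0.5
sigma0 = sigma1 - k/sqrt(d1) = 248.1 - 0.899072*185.695 = 81.1465 MPa
sigma_y(d3) = 81.1465 + 0.899072 / sqrt(3.4e-05) = 235.3 MPa


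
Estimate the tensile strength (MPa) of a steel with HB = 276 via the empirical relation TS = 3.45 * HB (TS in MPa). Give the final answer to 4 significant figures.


TS (MPa) = 3.45 * HB
TS = 3.45 * 276
TS = 952.2 MPa


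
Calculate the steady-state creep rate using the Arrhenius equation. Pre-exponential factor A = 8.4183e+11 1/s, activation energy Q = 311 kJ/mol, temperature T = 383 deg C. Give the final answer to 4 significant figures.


rate = A * exp(-Q / (R*T))
T = 383 + 273.15 = 656.15 K
rate = 8.4183e+11 * exp(-311e3 / (8.314 * 656.15))
rate = 1.467e-13 1/s


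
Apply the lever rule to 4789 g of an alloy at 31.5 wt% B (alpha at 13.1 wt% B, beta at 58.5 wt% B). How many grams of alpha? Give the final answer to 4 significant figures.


f_alpha = (C_beta - C0) / (C_beta - C_alpha)
f_alpha = (58.5 - 31.5) / (58.5 - 13.1) = 0.594714
m_alpha = f_alpha * m_total = 0.594714 * 4789 = 2848 g


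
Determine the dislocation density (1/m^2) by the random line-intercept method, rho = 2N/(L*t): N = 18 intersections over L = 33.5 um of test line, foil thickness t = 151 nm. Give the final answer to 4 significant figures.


rho = 2N / (L * t)
L = 33.5 um = 3.35e-05 m, t = 151 nm = 1.51e-07 m
rho = 2 * 18 / (3.35e-05 * 1.51e-07)
rho = 7.117e+12 1/m^2


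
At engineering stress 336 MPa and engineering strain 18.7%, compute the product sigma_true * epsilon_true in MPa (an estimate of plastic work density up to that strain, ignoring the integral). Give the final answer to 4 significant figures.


sigma_true = sigma_eng * (1 + epsilon_eng)
sigma_true = 336 * (1 + 0.187) = 398.832 MPa
epsilon_true = ln(1 + epsilon_eng)
epsilon_true = ln(1 + 0.187) = 0.171429
sigma_true * epsilon_true = 398.832 * 0.171429 = 68.37 MPa


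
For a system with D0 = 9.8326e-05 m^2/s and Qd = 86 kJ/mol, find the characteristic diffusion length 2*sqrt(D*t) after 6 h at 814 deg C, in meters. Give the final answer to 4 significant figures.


Step 1: D = D0 * exp(-Qd/(R*T))
T = 1087.15 K
D = 9.8326e-05 * exp(-86e3 / (8.314 * 1087.15)) = 7.25187e-09 m^2/s
Step 2: L = 2*sqrt(D*t)
t = 6 h = 21600 s
L = 2*sqrt(7.25187e-09 * 21600) = 0.02503 m


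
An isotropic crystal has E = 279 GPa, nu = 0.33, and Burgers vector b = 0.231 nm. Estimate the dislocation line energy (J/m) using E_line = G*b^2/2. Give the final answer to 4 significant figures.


Step 1: G = E / (2*(1+nu))
G = 279 / (2*(1+0.33)) = 104.887 GPa = 1.04887e+11 Pa
Step 2: E_line = G*b^2/2
b = 0.231 nm = 2.31e-10 m
E_line = 0.5 * 1.04887e+11 * (2.31e-10)^2 = 2.798e-09 J/m


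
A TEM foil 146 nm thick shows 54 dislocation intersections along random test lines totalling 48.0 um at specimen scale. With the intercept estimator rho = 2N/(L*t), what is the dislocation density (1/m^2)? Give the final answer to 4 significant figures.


rho = 2N / (L * t)
L = 48.0 um = 4.8e-05 m, t = 146 nm = 1.46e-07 m
rho = 2 * 54 / (4.8e-05 * 1.46e-07)
rho = 1.541e+13 1/m^2


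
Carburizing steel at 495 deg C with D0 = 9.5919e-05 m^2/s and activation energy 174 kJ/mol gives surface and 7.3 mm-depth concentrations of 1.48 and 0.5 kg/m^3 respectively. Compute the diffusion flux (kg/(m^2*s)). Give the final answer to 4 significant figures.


Step 1: D = D0 * exp(-Qd/(R*T))
T = 495 + 273.15 = 768.15 K
D = 9.5919e-05 * exp(-174e3 / (8.314 * 768.15)) = 1.41051e-16 m^2/s
Step 2: J = D * (C1 - C2) / dx
J = 1.41051e-16 * (1.48 - 0.5) / 7.3e-03
J = 1.894e-14 kg/(m^2*s)


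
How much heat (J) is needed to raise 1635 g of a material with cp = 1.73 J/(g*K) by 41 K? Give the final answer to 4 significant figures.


Q = m * cp * dT
Q = 1635 * 1.73 * 41
Q = 116000 J


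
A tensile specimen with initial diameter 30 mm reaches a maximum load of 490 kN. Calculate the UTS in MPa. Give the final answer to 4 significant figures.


A0 = pi*(d/2)^2 = pi*(30/2)^2 = 706.858 mm^2
UTS = F_max / A0 = 490*1000 / 706.858
UTS = 693.2 MPa


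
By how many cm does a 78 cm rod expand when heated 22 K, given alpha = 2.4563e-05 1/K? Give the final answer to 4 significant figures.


dL = L0 * alpha * dT
dL = 78 * 2.4563e-05 * 22
dL = 0.04215 cm


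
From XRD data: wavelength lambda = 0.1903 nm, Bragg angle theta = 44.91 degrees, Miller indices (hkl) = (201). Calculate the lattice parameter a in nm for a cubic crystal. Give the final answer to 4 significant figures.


d = lambda / (2*sin(theta))
d = 0.1903 / (2*sin(44.91 deg))
d = 0.134774 nm
a = d * sqrt(h^2+k^2+l^2) = 0.134774 * sqrt(5)
a = 0.3014 nm


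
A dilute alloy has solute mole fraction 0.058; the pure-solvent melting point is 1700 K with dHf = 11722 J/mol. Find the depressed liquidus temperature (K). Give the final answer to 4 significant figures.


dT = R*Tm^2*x / dHf
dT = 8.314 * 1700^2 * 0.058 / 11722
dT = 118.887 K
T_new = 1700 - 118.887 = 1581 K


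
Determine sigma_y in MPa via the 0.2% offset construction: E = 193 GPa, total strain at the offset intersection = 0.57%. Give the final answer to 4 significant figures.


Offset strain = 0.002
Elastic strain at yield = total_strain - offset = 5.7e-03 - 0.002 = 3.7e-03
sigma_y = E * elastic_strain = 193000 * 3.7e-03
sigma_y = 714.1 MPa


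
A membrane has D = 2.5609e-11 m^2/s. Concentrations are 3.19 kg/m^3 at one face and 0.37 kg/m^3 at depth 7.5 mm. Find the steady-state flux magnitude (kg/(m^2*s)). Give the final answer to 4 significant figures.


J = -D * (dC/dx) = D * (C1 - C2) / dx
J = 2.5609e-11 * (3.19 - 0.37) / 7.5e-03
J = 9.629e-09 kg/(m^2*s)


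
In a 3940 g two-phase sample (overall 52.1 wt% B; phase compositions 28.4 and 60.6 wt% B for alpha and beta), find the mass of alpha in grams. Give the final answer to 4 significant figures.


f_alpha = (C_beta - C0) / (C_beta - C_alpha)
f_alpha = (60.6 - 52.1) / (60.6 - 28.4) = 0.263975
m_alpha = f_alpha * m_total = 0.263975 * 3940 = 1040 g


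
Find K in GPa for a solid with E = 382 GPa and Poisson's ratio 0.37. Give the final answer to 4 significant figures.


K = E / (3*(1-2*nu))
K = 382 / (3*(1-2*0.37))
K = 489.7 GPa


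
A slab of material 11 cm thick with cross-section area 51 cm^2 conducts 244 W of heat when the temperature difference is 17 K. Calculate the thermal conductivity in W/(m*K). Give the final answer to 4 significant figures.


k = Q*L / (A*dT)
L = 0.11 m, A = 5.1e-03 m^2
k = 244 * 0.11 / (5.1e-03 * 17)
k = 309.6 W/(m*K)


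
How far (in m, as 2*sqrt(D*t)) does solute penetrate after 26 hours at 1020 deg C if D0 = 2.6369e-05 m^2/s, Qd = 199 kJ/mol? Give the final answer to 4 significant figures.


Step 1: D = D0 * exp(-Qd/(R*T))
T = 1293.15 K
D = 2.6369e-05 * exp(-199e3 / (8.314 * 1293.15)) = 2.41285e-13 m^2/s
Step 2: L = 2*sqrt(D*t)
t = 26 h = 93600 s
L = 2*sqrt(2.41285e-13 * 93600) = 3.006e-04 m


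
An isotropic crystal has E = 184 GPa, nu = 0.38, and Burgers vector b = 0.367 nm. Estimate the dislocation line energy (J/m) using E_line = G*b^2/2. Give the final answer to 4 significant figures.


Step 1: G = E / (2*(1+nu))
G = 184 / (2*(1+0.38)) = 66.6667 GPa = 6.66667e+10 Pa
Step 2: E_line = G*b^2/2
b = 0.367 nm = 3.67e-10 m
E_line = 0.5 * 6.66667e+10 * (3.67e-10)^2 = 4.49e-09 J/m


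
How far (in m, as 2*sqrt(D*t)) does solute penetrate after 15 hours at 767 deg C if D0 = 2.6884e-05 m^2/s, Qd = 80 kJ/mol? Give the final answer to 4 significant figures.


Step 1: D = D0 * exp(-Qd/(R*T))
T = 1040.15 K
D = 2.6884e-05 * exp(-80e3 / (8.314 * 1040.15)) = 2.58154e-09 m^2/s
Step 2: L = 2*sqrt(D*t)
t = 15 h = 54000 s
L = 2*sqrt(2.58154e-09 * 54000) = 0.02361 m


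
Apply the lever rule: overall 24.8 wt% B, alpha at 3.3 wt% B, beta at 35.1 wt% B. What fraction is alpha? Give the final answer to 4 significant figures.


f_alpha = (C_beta - C0) / (C_beta - C_alpha)
f_alpha = (35.1 - 24.8) / (35.1 - 3.3)
f_alpha = 0.3239


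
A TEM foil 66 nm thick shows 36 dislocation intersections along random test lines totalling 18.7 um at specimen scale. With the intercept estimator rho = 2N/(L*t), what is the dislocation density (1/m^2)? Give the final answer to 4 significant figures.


rho = 2N / (L * t)
L = 18.7 um = 1.87e-05 m, t = 66 nm = 6.6e-08 m
rho = 2 * 36 / (1.87e-05 * 6.6e-08)
rho = 5.834e+13 1/m^2


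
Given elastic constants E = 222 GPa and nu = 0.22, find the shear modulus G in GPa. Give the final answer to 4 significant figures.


G = E / (2*(1+nu))
G = 222 / (2*(1+0.22))
G = 90.98 GPa


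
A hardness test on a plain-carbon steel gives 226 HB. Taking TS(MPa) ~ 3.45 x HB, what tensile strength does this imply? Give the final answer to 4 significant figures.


TS (MPa) = 3.45 * HB
TS = 3.45 * 226
TS = 779.7 MPa


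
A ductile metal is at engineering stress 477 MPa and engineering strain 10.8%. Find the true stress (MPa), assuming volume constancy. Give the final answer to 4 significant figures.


sigma_true = sigma_eng * (1 + epsilon_eng)
sigma_true = 477 * (1 + 0.108)
sigma_true = 528.5 MPa


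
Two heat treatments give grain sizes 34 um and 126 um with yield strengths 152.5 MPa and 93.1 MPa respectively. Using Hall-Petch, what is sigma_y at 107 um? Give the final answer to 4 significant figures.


sigma_y = sigma0 + k / sqrt(d)
1/sqrt(d1) = 1/sqrt(3.4e-05) = 171.499;  1/sqrt(d2) = 89.0871
k = (sigma1 - sigma2) / (1/sqrt(d1) - 1/sqrt(d2)) = (152.5 - 93.1) / (171.499 - 89.0871) = 0.720773 MPa*m^0.5
sigma0 = sigma1 - k/sqrt(d1) = 152.5 - 0.720773*171.499 = 28.8884 MPa
sigma_y(d3) = 28.8884 + 0.720773 / sqrt(1.07e-04) = 98.57 MPa


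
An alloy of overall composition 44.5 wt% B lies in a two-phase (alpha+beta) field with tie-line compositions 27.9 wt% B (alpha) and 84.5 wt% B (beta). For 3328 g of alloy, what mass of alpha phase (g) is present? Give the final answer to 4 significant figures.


f_alpha = (C_beta - C0) / (C_beta - C_alpha)
f_alpha = (84.5 - 44.5) / (84.5 - 27.9) = 0.706714
m_alpha = f_alpha * m_total = 0.706714 * 3328 = 2352 g


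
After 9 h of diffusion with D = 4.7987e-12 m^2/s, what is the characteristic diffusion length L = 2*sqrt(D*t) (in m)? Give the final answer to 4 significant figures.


t = 9 hr = 32400 s
Diffusion length = 2*sqrt(D*t)
= 2*sqrt(4.7987e-12 * 32400)
= 7.886e-04 m


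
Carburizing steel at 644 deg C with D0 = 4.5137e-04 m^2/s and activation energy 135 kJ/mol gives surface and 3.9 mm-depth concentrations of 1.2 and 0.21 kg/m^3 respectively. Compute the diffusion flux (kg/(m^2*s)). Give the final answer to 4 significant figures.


Step 1: D = D0 * exp(-Qd/(R*T))
T = 644 + 273.15 = 917.15 K
D = 4.5137e-04 * exp(-135e3 / (8.314 * 917.15)) = 9.23785e-12 m^2/s
Step 2: J = D * (C1 - C2) / dx
J = 9.23785e-12 * (1.2 - 0.21) / 3.9e-03
J = 2.345e-09 kg/(m^2*s)


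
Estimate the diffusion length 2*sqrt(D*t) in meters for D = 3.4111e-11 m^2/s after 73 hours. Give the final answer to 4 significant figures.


t = 73 hr = 262800 s
Diffusion length = 2*sqrt(D*t)
= 2*sqrt(3.4111e-11 * 262800)
= 5.988e-03 m


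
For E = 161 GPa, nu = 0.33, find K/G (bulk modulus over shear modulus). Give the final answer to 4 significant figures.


G = E / (2*(1+nu))
G = 161 / (2*(1+0.33)) = 60.5263 GPa
K = E / (3*(1-2*nu))
K = 161 / (3*(1-2*0.33)) = 157.843 GPa
K/G = 157.843 / 60.5263 = 2.608


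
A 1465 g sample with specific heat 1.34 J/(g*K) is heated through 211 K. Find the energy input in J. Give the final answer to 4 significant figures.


Q = m * cp * dT
Q = 1465 * 1.34 * 211
Q = 414200 J


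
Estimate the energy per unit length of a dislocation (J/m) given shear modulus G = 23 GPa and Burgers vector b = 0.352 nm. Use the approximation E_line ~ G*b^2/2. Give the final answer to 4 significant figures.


E = G*b^2/2
b = 0.352 nm = 3.52e-10 m
G = 23 GPa = 2.3e+10 Pa
E = 0.5 * 2.3e+10 * (3.52e-10)^2
E = 1.425e-09 J/m


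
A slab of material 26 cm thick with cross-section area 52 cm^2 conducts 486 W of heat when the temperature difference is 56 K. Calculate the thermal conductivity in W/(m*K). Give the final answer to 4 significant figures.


k = Q*L / (A*dT)
L = 0.26 m, A = 5.2e-03 m^2
k = 486 * 0.26 / (5.2e-03 * 56)
k = 433.9 W/(m*K)


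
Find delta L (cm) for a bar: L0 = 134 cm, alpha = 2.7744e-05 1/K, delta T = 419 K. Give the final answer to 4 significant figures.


dL = L0 * alpha * dT
dL = 134 * 2.7744e-05 * 419
dL = 1.558 cm


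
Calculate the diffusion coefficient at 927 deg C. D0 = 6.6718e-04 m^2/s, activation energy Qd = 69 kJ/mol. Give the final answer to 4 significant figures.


D = D0 * exp(-Qd / (R*T))
T = 1200.15 K
D = 6.6718e-04 * exp(-69e3 / (8.314 * 1200.15))
D = 6.622e-07 m^2/s


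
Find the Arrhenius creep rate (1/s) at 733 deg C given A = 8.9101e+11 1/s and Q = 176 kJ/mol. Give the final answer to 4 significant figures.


rate = A * exp(-Q / (R*T))
T = 733 + 273.15 = 1006.15 K
rate = 8.9101e+11 * exp(-176e3 / (8.314 * 1006.15))
rate = 649.3 1/s


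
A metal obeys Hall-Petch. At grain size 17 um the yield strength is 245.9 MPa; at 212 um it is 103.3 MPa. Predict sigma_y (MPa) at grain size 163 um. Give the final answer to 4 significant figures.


sigma_y = sigma0 + k / sqrt(d)
1/sqrt(d1) = 1/sqrt(1.7e-05) = 242.536;  1/sqrt(d2) = 68.6803
k = (sigma1 - sigma2) / (1/sqrt(d1) - 1/sqrt(d2)) = (245.9 - 103.3) / (242.536 - 68.6803) = 0.820222 MPa*m^0.5
sigma0 = sigma1 - k/sqrt(d1) = 245.9 - 0.820222*242.536 = 46.9669 MPa
sigma_y(d3) = 46.9669 + 0.820222 / sqrt(1.63e-04) = 111.2 MPa


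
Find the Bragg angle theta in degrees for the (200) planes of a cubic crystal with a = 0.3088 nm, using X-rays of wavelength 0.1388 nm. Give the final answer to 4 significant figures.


d = a / sqrt(h^2+k^2+l^2)
d = 0.3088 / sqrt(4) = 0.1544 nm
lambda = 2*d*sin(theta)  =>  sin(theta) = lambda / (2*d)
sin(theta) = 0.1388 / (2 * 0.1544) = 0.449482
theta = 26.71 deg


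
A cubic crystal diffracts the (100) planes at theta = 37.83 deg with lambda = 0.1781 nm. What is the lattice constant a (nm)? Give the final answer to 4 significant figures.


d = lambda / (2*sin(theta))
d = 0.1781 / (2*sin(37.83 deg))
d = 0.145193 nm
a = d * sqrt(h^2+k^2+l^2) = 0.145193 * sqrt(1)
a = 0.1452 nm


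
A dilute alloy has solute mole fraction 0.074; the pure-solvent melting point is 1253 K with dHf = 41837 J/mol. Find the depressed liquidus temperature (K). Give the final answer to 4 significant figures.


dT = R*Tm^2*x / dHf
dT = 8.314 * 1253^2 * 0.074 / 41837
dT = 23.0878 K
T_new = 1253 - 23.0878 = 1230 K


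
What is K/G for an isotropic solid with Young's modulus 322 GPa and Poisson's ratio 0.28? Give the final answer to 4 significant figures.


G = E / (2*(1+nu))
G = 322 / (2*(1+0.28)) = 125.781 GPa
K = E / (3*(1-2*nu))
K = 322 / (3*(1-2*0.28)) = 243.939 GPa
K/G = 243.939 / 125.781 = 1.939


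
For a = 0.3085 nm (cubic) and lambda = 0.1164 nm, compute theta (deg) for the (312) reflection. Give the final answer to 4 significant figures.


d = a / sqrt(h^2+k^2+l^2)
d = 0.3085 / sqrt(14) = 0.0824501 nm
lambda = 2*d*sin(theta)  =>  sin(theta) = lambda / (2*d)
sin(theta) = 0.1164 / (2 * 0.0824501) = 0.705882
theta = 44.9 deg


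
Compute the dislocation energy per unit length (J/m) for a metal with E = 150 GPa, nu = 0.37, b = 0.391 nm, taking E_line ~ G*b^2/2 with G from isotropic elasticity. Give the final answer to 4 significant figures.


Step 1: G = E / (2*(1+nu))
G = 150 / (2*(1+0.37)) = 54.7445 GPa = 5.47445e+10 Pa
Step 2: E_line = G*b^2/2
b = 0.391 nm = 3.91e-10 m
E_line = 0.5 * 5.47445e+10 * (3.91e-10)^2 = 4.185e-09 J/m


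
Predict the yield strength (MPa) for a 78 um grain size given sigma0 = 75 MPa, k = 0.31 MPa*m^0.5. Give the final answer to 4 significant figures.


sigma_y = sigma0 + k / sqrt(d)
d = 78 um = 7.8e-05 m
sigma_y = 75 + 0.31 / sqrt(7.8e-05)
sigma_y = 110.1 MPa


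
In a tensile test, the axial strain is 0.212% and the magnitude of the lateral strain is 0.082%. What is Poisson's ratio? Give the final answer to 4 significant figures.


nu = -epsilon_lat / epsilon_axial
Lateral strain is contraction (negative), so using magnitudes:
nu = 0.082 / 0.212
nu = 0.3868


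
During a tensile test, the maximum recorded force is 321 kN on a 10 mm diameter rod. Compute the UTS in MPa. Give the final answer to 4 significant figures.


A0 = pi*(d/2)^2 = pi*(10/2)^2 = 78.5398 mm^2
UTS = F_max / A0 = 321*1000 / 78.5398
UTS = 4087 MPa


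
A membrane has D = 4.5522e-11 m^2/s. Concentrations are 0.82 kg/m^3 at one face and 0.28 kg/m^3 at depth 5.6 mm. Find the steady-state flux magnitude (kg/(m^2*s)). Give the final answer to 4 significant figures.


J = -D * (dC/dx) = D * (C1 - C2) / dx
J = 4.5522e-11 * (0.82 - 0.28) / 5.6e-03
J = 4.39e-09 kg/(m^2*s)


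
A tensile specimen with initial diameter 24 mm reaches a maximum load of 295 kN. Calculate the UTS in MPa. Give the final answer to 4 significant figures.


A0 = pi*(d/2)^2 = pi*(24/2)^2 = 452.389 mm^2
UTS = F_max / A0 = 295*1000 / 452.389
UTS = 652.1 MPa


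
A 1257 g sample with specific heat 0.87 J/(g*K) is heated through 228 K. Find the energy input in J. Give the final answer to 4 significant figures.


Q = m * cp * dT
Q = 1257 * 0.87 * 228
Q = 249300 J


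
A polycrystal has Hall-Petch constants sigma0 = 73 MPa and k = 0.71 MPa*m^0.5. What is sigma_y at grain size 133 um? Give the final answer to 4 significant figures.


sigma_y = sigma0 + k / sqrt(d)
d = 133 um = 1.33e-04 m
sigma_y = 73 + 0.71 / sqrt(1.33e-04)
sigma_y = 134.6 MPa


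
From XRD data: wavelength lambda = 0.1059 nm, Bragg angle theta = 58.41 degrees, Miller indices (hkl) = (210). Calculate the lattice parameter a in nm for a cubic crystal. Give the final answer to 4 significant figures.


d = lambda / (2*sin(theta))
d = 0.1059 / (2*sin(58.41 deg))
d = 0.0621611 nm
a = d * sqrt(h^2+k^2+l^2) = 0.0621611 * sqrt(5)
a = 0.139 nm


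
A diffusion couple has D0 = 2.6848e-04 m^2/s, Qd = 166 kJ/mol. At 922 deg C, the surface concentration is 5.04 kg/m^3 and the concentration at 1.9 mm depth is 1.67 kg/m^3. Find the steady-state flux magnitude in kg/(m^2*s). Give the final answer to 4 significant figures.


Step 1: D = D0 * exp(-Qd/(R*T))
T = 922 + 273.15 = 1195.15 K
D = 2.6848e-04 * exp(-166e3 / (8.314 * 1195.15)) = 1.4912e-11 m^2/s
Step 2: J = D * (C1 - C2) / dx
J = 1.4912e-11 * (5.04 - 1.67) / 1.9e-03
J = 2.645e-08 kg/(m^2*s)


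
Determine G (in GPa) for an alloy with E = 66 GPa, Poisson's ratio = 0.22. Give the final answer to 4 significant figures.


G = E / (2*(1+nu))
G = 66 / (2*(1+0.22))
G = 27.05 GPa


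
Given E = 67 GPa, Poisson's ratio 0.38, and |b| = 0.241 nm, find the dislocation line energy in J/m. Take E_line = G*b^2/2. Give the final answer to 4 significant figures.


Step 1: G = E / (2*(1+nu))
G = 67 / (2*(1+0.38)) = 24.2754 GPa = 2.42754e+10 Pa
Step 2: E_line = G*b^2/2
b = 0.241 nm = 2.41e-10 m
E_line = 0.5 * 2.42754e+10 * (2.41e-10)^2 = 7.05e-10 J/m


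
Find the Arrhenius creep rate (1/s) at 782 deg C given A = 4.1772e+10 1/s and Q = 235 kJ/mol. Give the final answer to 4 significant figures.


rate = A * exp(-Q / (R*T))
T = 782 + 273.15 = 1055.15 K
rate = 4.1772e+10 * exp(-235e3 / (8.314 * 1055.15))
rate = 0.09703 1/s


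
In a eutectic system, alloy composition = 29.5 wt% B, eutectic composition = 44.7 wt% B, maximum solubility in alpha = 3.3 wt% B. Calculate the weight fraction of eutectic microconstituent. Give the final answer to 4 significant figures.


f_primary = (C_e - C0) / (C_e - C_alpha_max)
f_primary = (44.7 - 29.5) / (44.7 - 3.3)
f_primary = 0.36715
f_eutectic = 1 - 0.36715 = 0.6329


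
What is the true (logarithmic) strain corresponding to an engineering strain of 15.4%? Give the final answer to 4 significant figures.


epsilon_true = ln(1 + epsilon_eng)
epsilon_true = ln(1 + 0.154)
epsilon_true = 0.1432


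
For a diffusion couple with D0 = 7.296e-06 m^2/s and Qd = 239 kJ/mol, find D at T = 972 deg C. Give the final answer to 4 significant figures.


D = D0 * exp(-Qd / (R*T))
T = 1245.15 K
D = 7.296e-06 * exp(-239e3 / (8.314 * 1245.15))
D = 6.864e-16 m^2/s


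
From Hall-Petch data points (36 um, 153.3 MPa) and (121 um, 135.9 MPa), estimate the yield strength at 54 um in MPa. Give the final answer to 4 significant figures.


sigma_y = sigma0 + k / sqrt(d)
1/sqrt(d1) = 1/sqrt(3.6e-05) = 166.667;  1/sqrt(d2) = 90.9091
k = (sigma1 - sigma2) / (1/sqrt(d1) - 1/sqrt(d2)) = (153.3 - 135.9) / (166.667 - 90.9091) = 0.22968 MPa*m^0.5
sigma0 = sigma1 - k/sqrt(d1) = 153.3 - 0.22968*166.667 = 115.02 MPa
sigma_y(d3) = 115.02 + 0.22968 / sqrt(5.4e-05) = 146.3 MPa


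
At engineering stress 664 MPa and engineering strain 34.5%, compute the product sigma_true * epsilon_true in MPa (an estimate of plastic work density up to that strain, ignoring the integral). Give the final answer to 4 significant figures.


sigma_true = sigma_eng * (1 + epsilon_eng)
sigma_true = 664 * (1 + 0.345) = 893.08 MPa
epsilon_true = ln(1 + epsilon_eng)
epsilon_true = ln(1 + 0.345) = 0.296394
sigma_true * epsilon_true = 893.08 * 0.296394 = 264.7 MPa


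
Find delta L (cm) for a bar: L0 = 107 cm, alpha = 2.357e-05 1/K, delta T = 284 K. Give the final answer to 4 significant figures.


dL = L0 * alpha * dT
dL = 107 * 2.357e-05 * 284
dL = 0.7162 cm


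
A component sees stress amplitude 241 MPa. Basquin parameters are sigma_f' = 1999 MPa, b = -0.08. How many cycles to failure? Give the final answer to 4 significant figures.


sigma_a = sigma_f' * (2*Nf)^b
2*Nf = (sigma_a / sigma_f')^(1/b)
2*Nf = (241 / 1999)^(1/-0.08)
2*Nf = 3.05455e+11
Nf = 1.527e+11 cycles


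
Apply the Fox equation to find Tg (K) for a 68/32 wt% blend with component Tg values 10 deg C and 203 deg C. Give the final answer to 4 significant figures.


1/Tg = w1/Tg1 + w2/Tg2 (in Kelvin)
Tg1 = 283.15 K, Tg2 = 476.15 K
1/Tg = 0.68/283.15 + 0.32/476.15
Tg = 325.4 K


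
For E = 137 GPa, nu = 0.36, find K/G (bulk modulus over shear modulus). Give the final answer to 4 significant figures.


G = E / (2*(1+nu))
G = 137 / (2*(1+0.36)) = 50.3676 GPa
K = E / (3*(1-2*nu))
K = 137 / (3*(1-2*0.36)) = 163.095 GPa
K/G = 163.095 / 50.3676 = 3.238


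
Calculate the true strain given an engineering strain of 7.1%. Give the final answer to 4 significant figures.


epsilon_true = ln(1 + epsilon_eng)
epsilon_true = ln(1 + 0.071)
epsilon_true = 0.06859


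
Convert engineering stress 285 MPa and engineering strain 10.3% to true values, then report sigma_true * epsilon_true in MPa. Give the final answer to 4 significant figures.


sigma_true = sigma_eng * (1 + epsilon_eng)
sigma_true = 285 * (1 + 0.103) = 314.355 MPa
epsilon_true = ln(1 + epsilon_eng)
epsilon_true = ln(1 + 0.103) = 0.0980337
sigma_true * epsilon_true = 314.355 * 0.0980337 = 30.82 MPa


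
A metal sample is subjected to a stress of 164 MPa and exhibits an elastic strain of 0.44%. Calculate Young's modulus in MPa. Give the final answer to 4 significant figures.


E = sigma / epsilon
epsilon = 0.44% = 4.4e-03
E = 164 / 4.4e-03
E = 37270 MPa


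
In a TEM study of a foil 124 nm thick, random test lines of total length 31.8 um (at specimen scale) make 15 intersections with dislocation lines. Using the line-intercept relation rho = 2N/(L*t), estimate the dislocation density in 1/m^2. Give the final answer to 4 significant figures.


rho = 2N / (L * t)
L = 31.8 um = 3.18e-05 m, t = 124 nm = 1.24e-07 m
rho = 2 * 15 / (3.18e-05 * 1.24e-07)
rho = 7.608e+12 1/m^2


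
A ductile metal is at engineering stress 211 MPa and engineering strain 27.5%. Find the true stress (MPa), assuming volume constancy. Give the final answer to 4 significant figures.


sigma_true = sigma_eng * (1 + epsilon_eng)
sigma_true = 211 * (1 + 0.275)
sigma_true = 269 MPa


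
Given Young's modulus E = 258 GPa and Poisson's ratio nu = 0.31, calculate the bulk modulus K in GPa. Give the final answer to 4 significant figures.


K = E / (3*(1-2*nu))
K = 258 / (3*(1-2*0.31))
K = 226.3 GPa


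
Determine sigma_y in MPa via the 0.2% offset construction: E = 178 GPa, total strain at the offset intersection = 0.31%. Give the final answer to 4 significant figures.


Offset strain = 0.002
Elastic strain at yield = total_strain - offset = 3.1e-03 - 0.002 = 1.1e-03
sigma_y = E * elastic_strain = 178000 * 1.1e-03
sigma_y = 195.8 MPa


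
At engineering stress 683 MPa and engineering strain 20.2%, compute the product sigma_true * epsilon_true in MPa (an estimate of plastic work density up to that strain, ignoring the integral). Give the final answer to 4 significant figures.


sigma_true = sigma_eng * (1 + epsilon_eng)
sigma_true = 683 * (1 + 0.202) = 820.966 MPa
epsilon_true = ln(1 + epsilon_eng)
epsilon_true = ln(1 + 0.202) = 0.183987
sigma_true * epsilon_true = 820.966 * 0.183987 = 151 MPa


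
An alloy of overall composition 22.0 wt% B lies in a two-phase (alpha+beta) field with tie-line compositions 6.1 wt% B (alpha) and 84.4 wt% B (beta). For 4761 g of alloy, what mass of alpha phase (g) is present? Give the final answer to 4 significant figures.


f_alpha = (C_beta - C0) / (C_beta - C_alpha)
f_alpha = (84.4 - 22.0) / (84.4 - 6.1) = 0.796935
m_alpha = f_alpha * m_total = 0.796935 * 4761 = 3794 g


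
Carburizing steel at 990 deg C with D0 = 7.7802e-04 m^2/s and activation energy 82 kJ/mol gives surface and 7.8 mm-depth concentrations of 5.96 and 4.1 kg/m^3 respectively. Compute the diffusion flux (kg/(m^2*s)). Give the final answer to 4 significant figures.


Step 1: D = D0 * exp(-Qd/(R*T))
T = 990 + 273.15 = 1263.15 K
D = 7.7802e-04 * exp(-82e3 / (8.314 * 1263.15)) = 3.1619e-07 m^2/s
Step 2: J = D * (C1 - C2) / dx
J = 3.1619e-07 * (5.96 - 4.1) / 7.8e-03
J = 7.54e-05 kg/(m^2*s)


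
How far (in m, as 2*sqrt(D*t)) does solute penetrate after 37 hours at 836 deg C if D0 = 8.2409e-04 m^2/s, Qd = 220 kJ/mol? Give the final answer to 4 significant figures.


Step 1: D = D0 * exp(-Qd/(R*T))
T = 1109.15 K
D = 8.2409e-04 * exp(-220e3 / (8.314 * 1109.15)) = 3.58802e-14 m^2/s
Step 2: L = 2*sqrt(D*t)
t = 37 h = 133200 s
L = 2*sqrt(3.58802e-14 * 133200) = 1.383e-04 m


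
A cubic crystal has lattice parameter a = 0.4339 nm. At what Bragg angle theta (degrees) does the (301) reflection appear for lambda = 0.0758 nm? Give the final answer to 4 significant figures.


d = a / sqrt(h^2+k^2+l^2)
d = 0.4339 / sqrt(10) = 0.137211 nm
lambda = 2*d*sin(theta)  =>  sin(theta) = lambda / (2*d)
sin(theta) = 0.0758 / (2 * 0.137211) = 0.276216
theta = 16.03 deg


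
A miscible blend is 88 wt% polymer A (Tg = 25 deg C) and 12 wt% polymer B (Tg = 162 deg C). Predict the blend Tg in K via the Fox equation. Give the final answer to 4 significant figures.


1/Tg = w1/Tg1 + w2/Tg2 (in Kelvin)
Tg1 = 298.15 K, Tg2 = 435.15 K
1/Tg = 0.88/298.15 + 0.12/435.15
Tg = 309.9 K


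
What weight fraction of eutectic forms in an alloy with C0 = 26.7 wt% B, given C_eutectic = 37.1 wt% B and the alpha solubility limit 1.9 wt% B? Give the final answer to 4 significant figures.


f_primary = (C_e - C0) / (C_e - C_alpha_max)
f_primary = (37.1 - 26.7) / (37.1 - 1.9)
f_primary = 0.295455
f_eutectic = 1 - 0.295455 = 0.7045


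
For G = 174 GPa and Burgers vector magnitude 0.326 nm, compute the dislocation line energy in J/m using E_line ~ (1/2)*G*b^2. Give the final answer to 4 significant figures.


E = G*b^2/2
b = 0.326 nm = 3.26e-10 m
G = 174 GPa = 1.74e+11 Pa
E = 0.5 * 1.74e+11 * (3.26e-10)^2
E = 9.246e-09 J/m


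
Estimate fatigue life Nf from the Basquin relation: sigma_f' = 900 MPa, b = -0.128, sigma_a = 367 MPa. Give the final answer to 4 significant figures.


sigma_a = sigma_f' * (2*Nf)^b
2*Nf = (sigma_a / sigma_f')^(1/b)
2*Nf = (367 / 900)^(1/-0.128)
2*Nf = 1105.52
Nf = 552.8 cycles


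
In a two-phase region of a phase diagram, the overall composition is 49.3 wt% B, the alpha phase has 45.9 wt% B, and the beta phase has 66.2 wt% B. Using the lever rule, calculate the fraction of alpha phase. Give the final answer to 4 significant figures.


f_alpha = (C_beta - C0) / (C_beta - C_alpha)
f_alpha = (66.2 - 49.3) / (66.2 - 45.9)
f_alpha = 0.8325


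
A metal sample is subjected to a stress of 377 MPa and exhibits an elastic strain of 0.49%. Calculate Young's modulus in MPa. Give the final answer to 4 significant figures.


E = sigma / epsilon
epsilon = 0.49% = 4.9e-03
E = 377 / 4.9e-03
E = 76940 MPa


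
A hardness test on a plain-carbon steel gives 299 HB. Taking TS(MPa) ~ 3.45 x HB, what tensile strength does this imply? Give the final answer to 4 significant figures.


TS (MPa) = 3.45 * HB
TS = 3.45 * 299
TS = 1032 MPa


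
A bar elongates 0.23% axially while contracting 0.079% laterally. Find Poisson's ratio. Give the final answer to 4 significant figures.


nu = -epsilon_lat / epsilon_axial
Lateral strain is contraction (negative), so using magnitudes:
nu = 0.079 / 0.23
nu = 0.3435


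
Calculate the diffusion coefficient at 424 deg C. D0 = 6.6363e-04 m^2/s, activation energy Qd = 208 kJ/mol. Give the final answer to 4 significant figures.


D = D0 * exp(-Qd / (R*T))
T = 697.15 K
D = 6.6363e-04 * exp(-208e3 / (8.314 * 697.15))
D = 1.725e-19 m^2/s


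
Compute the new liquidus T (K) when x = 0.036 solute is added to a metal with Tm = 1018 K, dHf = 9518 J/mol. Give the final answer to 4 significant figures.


dT = R*Tm^2*x / dHf
dT = 8.314 * 1018^2 * 0.036 / 9518
dT = 32.5884 K
T_new = 1018 - 32.5884 = 985.4 K


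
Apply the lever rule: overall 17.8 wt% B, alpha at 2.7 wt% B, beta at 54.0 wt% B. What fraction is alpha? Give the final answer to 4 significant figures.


f_alpha = (C_beta - C0) / (C_beta - C_alpha)
f_alpha = (54.0 - 17.8) / (54.0 - 2.7)
f_alpha = 0.7057


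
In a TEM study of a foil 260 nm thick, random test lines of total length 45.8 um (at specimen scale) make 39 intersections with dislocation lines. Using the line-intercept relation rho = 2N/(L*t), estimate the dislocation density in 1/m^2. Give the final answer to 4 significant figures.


rho = 2N / (L * t)
L = 45.8 um = 4.58e-05 m, t = 260 nm = 2.6e-07 m
rho = 2 * 39 / (4.58e-05 * 2.6e-07)
rho = 6.55e+12 1/m^2


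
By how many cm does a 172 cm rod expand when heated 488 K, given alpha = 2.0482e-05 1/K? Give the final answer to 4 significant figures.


dL = L0 * alpha * dT
dL = 172 * 2.0482e-05 * 488
dL = 1.719 cm


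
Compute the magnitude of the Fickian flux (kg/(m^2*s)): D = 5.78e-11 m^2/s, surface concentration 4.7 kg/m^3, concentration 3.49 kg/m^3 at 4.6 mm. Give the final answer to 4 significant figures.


J = -D * (dC/dx) = D * (C1 - C2) / dx
J = 5.78e-11 * (4.7 - 3.49) / 4.6e-03
J = 1.52e-08 kg/(m^2*s)


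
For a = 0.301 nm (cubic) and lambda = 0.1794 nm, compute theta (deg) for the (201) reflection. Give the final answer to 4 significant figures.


d = a / sqrt(h^2+k^2+l^2)
d = 0.301 / sqrt(5) = 0.134611 nm
lambda = 2*d*sin(theta)  =>  sin(theta) = lambda / (2*d)
sin(theta) = 0.1794 / (2 * 0.134611) = 0.666363
theta = 41.79 deg


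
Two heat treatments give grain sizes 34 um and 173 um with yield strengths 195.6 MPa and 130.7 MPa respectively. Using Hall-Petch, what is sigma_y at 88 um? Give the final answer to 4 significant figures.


sigma_y = sigma0 + k / sqrt(d)
1/sqrt(d1) = 1/sqrt(3.4e-05) = 171.499;  1/sqrt(d2) = 76.0286
k = (sigma1 - sigma2) / (1/sqrt(d1) - 1/sqrt(d2)) = (195.6 - 130.7) / (171.499 - 76.0286) = 0.679795 MPa*m^0.5
sigma0 = sigma1 - k/sqrt(d1) = 195.6 - 0.679795*171.499 = 79.0162 MPa
sigma_y(d3) = 79.0162 + 0.679795 / sqrt(8.8e-05) = 151.5 MPa


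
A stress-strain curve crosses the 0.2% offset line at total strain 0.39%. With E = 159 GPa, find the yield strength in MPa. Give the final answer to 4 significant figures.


Offset strain = 0.002
Elastic strain at yield = total_strain - offset = 3.9e-03 - 0.002 = 1.9e-03
sigma_y = E * elastic_strain = 159000 * 1.9e-03
sigma_y = 302.1 MPa


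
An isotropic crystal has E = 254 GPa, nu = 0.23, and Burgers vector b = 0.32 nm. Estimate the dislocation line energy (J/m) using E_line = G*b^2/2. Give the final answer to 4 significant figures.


Step 1: G = E / (2*(1+nu))
G = 254 / (2*(1+0.23)) = 103.252 GPa = 1.03252e+11 Pa
Step 2: E_line = G*b^2/2
b = 0.32 nm = 3.2e-10 m
E_line = 0.5 * 1.03252e+11 * (3.2e-10)^2 = 5.287e-09 J/m


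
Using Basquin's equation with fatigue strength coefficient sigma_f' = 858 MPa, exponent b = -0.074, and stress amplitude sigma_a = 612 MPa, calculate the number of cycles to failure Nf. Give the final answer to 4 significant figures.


sigma_a = sigma_f' * (2*Nf)^b
2*Nf = (sigma_a / sigma_f')^(1/b)
2*Nf = (612 / 858)^(1/-0.074)
2*Nf = 96.1429
Nf = 48.07 cycles


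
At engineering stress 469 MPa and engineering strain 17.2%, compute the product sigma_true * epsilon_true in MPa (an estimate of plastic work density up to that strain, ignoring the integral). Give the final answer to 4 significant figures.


sigma_true = sigma_eng * (1 + epsilon_eng)
sigma_true = 469 * (1 + 0.172) = 549.668 MPa
epsilon_true = ln(1 + epsilon_eng)
epsilon_true = ln(1 + 0.172) = 0.158712
sigma_true * epsilon_true = 549.668 * 0.158712 = 87.24 MPa


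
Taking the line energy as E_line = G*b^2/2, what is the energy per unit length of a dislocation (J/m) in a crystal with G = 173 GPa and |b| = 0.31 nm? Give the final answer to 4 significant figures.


E = G*b^2/2
b = 0.31 nm = 3.1e-10 m
G = 173 GPa = 1.73e+11 Pa
E = 0.5 * 1.73e+11 * (3.1e-10)^2
E = 8.313e-09 J/m


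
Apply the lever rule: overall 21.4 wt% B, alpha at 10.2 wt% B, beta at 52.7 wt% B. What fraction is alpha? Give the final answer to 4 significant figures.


f_alpha = (C_beta - C0) / (C_beta - C_alpha)
f_alpha = (52.7 - 21.4) / (52.7 - 10.2)
f_alpha = 0.7365


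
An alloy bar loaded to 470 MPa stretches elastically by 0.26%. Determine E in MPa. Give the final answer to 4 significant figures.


E = sigma / epsilon
epsilon = 0.26% = 2.6e-03
E = 470 / 2.6e-03
E = 180800 MPa


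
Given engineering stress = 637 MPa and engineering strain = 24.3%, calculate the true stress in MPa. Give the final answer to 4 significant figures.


sigma_true = sigma_eng * (1 + epsilon_eng)
sigma_true = 637 * (1 + 0.243)
sigma_true = 791.8 MPa


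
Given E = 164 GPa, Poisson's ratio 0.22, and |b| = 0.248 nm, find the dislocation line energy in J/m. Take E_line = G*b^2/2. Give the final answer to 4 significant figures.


Step 1: G = E / (2*(1+nu))
G = 164 / (2*(1+0.22)) = 67.2131 GPa = 6.72131e+10 Pa
Step 2: E_line = G*b^2/2
b = 0.248 nm = 2.48e-10 m
E_line = 0.5 * 6.72131e+10 * (2.48e-10)^2 = 2.067e-09 J/m


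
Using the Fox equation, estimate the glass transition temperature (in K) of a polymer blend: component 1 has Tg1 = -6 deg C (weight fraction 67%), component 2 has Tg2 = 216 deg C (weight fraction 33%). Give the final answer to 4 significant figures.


1/Tg = w1/Tg1 + w2/Tg2 (in Kelvin)
Tg1 = 267.15 K, Tg2 = 489.15 K
1/Tg = 0.67/267.15 + 0.33/489.15
Tg = 314.2 K


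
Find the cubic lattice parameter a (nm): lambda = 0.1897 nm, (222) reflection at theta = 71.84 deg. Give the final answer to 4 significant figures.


d = lambda / (2*sin(theta))
d = 0.1897 / (2*sin(71.84 deg))
d = 0.0998222 nm
a = d * sqrt(h^2+k^2+l^2) = 0.0998222 * sqrt(12)
a = 0.3458 nm
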